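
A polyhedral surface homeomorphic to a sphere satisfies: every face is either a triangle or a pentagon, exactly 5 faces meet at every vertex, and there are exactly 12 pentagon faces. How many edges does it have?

150

Let x be the number of triangles; then F = 12 + x.
Edge–face incidences: 2E = 5·12 + 3·x = 60 + 3x.
Every vertex has degree 5, so 5V = 2E.
Euler: V − E + F = 2 ⇒ (2E)/5 − E + (12 + x) = 2.
Multiply by 10: 2·(2E) − 5·(2E) + 10·(12 + x) = 20, i.e. 120 + 10x − 3·(60 + 3x) = 20.
Collecting terms: x − 60 = 20, so x = 80.
Then 2E = 60 + 3·80 = 300, so E = 150, V = 2E/5 = 60, F = 12 + 80 = 92.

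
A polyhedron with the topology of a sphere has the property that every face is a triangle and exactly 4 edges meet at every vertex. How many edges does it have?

12

Each face has 3 edges and each edge borders two faces, so 2E = 3F.
Each vertex has degree 4, so 4V = 2E and hence V = 3F/4.
Euler: V − E + F = 2 ⇒ (3F/4) − (3F/2) + F = 2.
Multiply by 8: (6 − 12 + 8)F = 16, i.e. 2F = 16.
So F = 8, E = 3·8/2 = 12, V = 3·8/4 = 6.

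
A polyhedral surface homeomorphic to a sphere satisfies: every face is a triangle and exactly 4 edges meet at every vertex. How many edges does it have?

12

Each face has 3 edges and each edge borders two faces, so 2E = 3F.
Each vertex has degree 4, so 4V = 2E and hence V = 3F/4.
Euler: V − E + F = 2 ⇒ (3F/4) − (3F/2) + F = 2.
Multiply by 8: (6 − 12 + 8)F = 16, i.e. 2F = 16.
So F = 8, E = 3·8/2 = 12, V = 3·8/4 = 6.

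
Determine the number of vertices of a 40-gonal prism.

A prism on an n-gon has two n-gon bases and n rectangular sides: V = 2·40 = 80, E = 3·40 = 120, F = 40 + 2 = 42.
Check: V − E + F = 80 − 120 + 42 = 2.

80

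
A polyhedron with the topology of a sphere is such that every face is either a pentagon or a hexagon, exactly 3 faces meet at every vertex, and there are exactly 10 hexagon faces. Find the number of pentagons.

Let x be the number of pentagons; then F = 10 + x.
Edge–face incidences: 2E = 6·10 + 5·x = 60 + 5x.
Every vertex has degree 3, so 3V = 2E.
Euler: V − E + F = 2 ⇒ (2E)/3 − E + (10 + x) = 2.
Multiply by 6: 2·(2E) − 3·(2E) + 6·(10 + x) = 12, i.e. 60 + 6x − (60 + 5x) = 12.
Collecting terms: x = 12.
Then 2E = 60 + 5·12 = 120, so E = 60, V = 2E/3 = 40, F = 10 + 12 = 22.

12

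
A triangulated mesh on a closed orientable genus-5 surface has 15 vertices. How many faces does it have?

46

χ = 2 − 2·5 = -8, and every face is a triangle so 3F = 2E.
V − E + F = -8 with E = 3F/2 gives 15 − (3/2 − 1)·F = -8, so F = 46 and E = 69.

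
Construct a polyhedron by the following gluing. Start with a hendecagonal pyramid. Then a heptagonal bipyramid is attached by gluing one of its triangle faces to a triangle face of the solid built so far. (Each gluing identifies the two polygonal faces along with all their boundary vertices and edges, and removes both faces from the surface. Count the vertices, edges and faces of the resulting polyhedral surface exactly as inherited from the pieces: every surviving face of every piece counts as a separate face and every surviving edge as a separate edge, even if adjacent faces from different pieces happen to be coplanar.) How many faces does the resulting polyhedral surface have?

24

A hendecagonal pyramid: V=12, E=22, F=12.
Attach a heptagonal bipyramid (V=9, E=21, F=14) along a 3-gon: merge 3 vertices and 3 edges, delete both glued faces → V=18, E=40, F=24.
Check: V − E + F = 18 − 40 + 24 = 2.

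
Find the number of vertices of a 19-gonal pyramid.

A pyramid on an n-gon base has one n-gon and n triangles: V = 19 + 1 = 20, E = 2·19 = 38, F = 19 + 1 = 20.

20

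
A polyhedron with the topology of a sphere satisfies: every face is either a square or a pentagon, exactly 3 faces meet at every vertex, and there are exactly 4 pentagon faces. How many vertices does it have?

12

Let x be the number of squares; then F = 4 + x.
Edge–face incidences: 2E = 5·4 + 4·x = 20 + 4x.
Every vertex has degree 3, so 3V = 2E.
Euler: V − E + F = 2 ⇒ (2E)/3 − E + (4 + x) = 2.
Multiply by 6: 2·(2E) − 3·(2E) + 6·(4 + x) = 12, i.e. 24 + 6x − (20 + 4x) = 12.
Collecting terms: 2x + 4 = 12, so 2x = 8, so x = 4.
Then 2E = 20 + 4·4 = 36, so E = 18, V = 2E/3 = 12, F = 4 + 4 = 8.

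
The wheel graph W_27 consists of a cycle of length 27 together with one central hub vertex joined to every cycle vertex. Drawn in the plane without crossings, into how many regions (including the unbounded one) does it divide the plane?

28

W_27 has V = 27 + 1 = 28 vertices and E = 2·27 = 54 edges.
By Euler's formula F = 2 − V + E = 2 − 28 + 54 = 28.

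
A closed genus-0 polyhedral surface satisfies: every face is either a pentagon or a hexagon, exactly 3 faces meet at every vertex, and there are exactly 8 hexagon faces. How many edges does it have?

Let x be the number of pentagons; then F = 8 + x.
Edge–face incidences: 2E = 6·8 + 5·x = 48 + 5x.
Every vertex has degree 3, so 3V = 2E.
Euler: V − E + F = 2 ⇒ (2E)/3 − E + (8 + x) = 2.
Multiply by 6: 2·(2E) − 3·(2E) + 6·(8 + x) = 12, i.e. 48 + 6x − (48 + 5x) = 12.
Collecting terms: x = 12.
Then 2E = 48 + 5·12 = 108, so E = 54, V = 2E/3 = 36, F = 8 + 12 = 20.

54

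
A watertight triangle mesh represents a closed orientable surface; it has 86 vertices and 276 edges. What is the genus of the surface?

4

Every face is a triangle and each edge borders two faces, so 3F = 2·276, giving F = 184.
χ = V − E + F = 86 − 276 + 184 = -6.
For a closed orientable surface χ = 2 − 2g, so g = (2 − (-6))/2 = 4.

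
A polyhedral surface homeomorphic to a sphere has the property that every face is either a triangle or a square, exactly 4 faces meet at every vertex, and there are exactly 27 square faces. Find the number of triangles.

8

Let x be the number of triangles; then F = 27 + x.
Edge–face incidences: 2E = 4·27 + 3·x = 108 + 3x.
Every vertex has degree 4, so 4V = 2E.
Euler: V − E + F = 2 ⇒ (2E)/4 − E + (27 + x) = 2.
Multiply by 8: 2·(2E) − 4·(2E) + 8·(27 + x) = 16, i.e. 216 + 8x − 2·(108 + 3x) = 16.
Collecting terms: 2x = 16, so x = 8.
Then 2E = 108 + 3·8 = 132, so E = 66, V = 2E/4 = 33, F = 27 + 8 = 35.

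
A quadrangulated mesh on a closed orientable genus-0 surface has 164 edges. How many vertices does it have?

84

χ = 2 − 2·0 = 2, and every face is a square so 4F = 2E.
F = 2E/4 = 82. Then V = 2 + E − F = 2 + 164 − 82 = 84.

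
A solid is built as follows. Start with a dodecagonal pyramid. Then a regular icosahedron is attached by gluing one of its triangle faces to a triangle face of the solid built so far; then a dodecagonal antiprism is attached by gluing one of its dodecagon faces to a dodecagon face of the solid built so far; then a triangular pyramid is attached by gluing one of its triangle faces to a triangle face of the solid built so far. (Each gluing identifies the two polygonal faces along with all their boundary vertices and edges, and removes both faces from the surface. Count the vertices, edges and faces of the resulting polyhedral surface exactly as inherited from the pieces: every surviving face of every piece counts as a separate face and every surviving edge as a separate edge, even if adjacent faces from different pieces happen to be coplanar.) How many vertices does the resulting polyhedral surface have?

A dodecagonal pyramid: V=13, E=24, F=13.
Attach a regular icosahedron (V=12, E=30, F=20) along a 3-gon: merge 3 vertices and 3 edges, delete both glued faces → V=22, E=51, F=31.
Attach a dodecagonal antiprism (V=24, E=48, F=26) along a 12-gon: merge 12 vertices and 12 edges, delete both glued faces → V=34, E=87, F=55.
Attach a triangular pyramid (V=4, E=6, F=4) along a 3-gon: merge 3 vertices and 3 edges, delete both glued faces → V=35, E=90, F=57.
Check: V − E + F = 35 − 90 + 57 = 2.

35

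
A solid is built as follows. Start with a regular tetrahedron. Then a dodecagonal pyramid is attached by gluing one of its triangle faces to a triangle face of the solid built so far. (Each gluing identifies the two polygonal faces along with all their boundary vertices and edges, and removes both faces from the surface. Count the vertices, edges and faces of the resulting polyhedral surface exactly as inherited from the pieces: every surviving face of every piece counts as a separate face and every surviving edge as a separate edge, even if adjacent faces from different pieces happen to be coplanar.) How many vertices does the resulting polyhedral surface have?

14

A regular tetrahedron: V=4, E=6, F=4.
Attach a dodecagonal pyramid (V=13, E=24, F=13) along a 3-gon: merge 3 vertices and 3 edges, delete both glued faces → V=14, E=27, F=15.
Check: V − E + F = 14 − 27 + 15 = 2.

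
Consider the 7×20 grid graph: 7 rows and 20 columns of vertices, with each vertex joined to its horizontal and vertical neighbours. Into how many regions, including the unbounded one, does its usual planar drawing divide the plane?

The grid has V = 7·20 = 140 vertices and E = 7·19 + 20·6 = 253 edges.
F = 2 − V + E = 2 − 140 + 253 = 115.

115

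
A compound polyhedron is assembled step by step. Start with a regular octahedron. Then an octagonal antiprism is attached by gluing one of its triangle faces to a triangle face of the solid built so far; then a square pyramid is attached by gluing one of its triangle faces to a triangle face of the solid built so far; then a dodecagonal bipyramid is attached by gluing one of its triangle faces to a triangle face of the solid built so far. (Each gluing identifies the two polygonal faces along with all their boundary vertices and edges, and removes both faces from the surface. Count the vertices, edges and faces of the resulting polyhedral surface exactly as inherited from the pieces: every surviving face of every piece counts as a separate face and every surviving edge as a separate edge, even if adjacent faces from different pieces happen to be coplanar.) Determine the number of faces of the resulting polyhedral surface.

49

A regular octahedron: V=6, E=12, F=8.
Attach an octagonal antiprism (V=16, E=32, F=18) along a 3-gon: merge 3 vertices and 3 edges, delete both glued faces → V=19, E=41, F=24.
Attach a square pyramid (V=5, E=8, F=5) along a 3-gon: merge 3 vertices and 3 edges, delete both glued faces → V=21, E=46, F=27.
Attach a dodecagonal bipyramid (V=14, E=36, F=24) along a 3-gon: merge 3 vertices and 3 edges, delete both glued faces → V=32, E=79, F=49.
Check: V − E + F = 32 − 79 + 49 = 2.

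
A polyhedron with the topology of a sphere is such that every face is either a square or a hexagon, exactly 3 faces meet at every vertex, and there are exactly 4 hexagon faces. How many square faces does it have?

Let x be the number of squares; then F = 4 + x.
Edge–face incidences: 2E = 6·4 + 4·x = 24 + 4x.
Every vertex has degree 3, so 3V = 2E.
Euler: V − E + F = 2 ⇒ (2E)/3 − E + (4 + x) = 2.
Multiply by 6: 2·(2E) − 3·(2E) + 6·(4 + x) = 12, i.e. 24 + 6x − (24 + 4x) = 12.
Collecting terms: 2x = 12, so x = 6.
Then 2E = 24 + 4·6 = 48, so E = 24, V = 2E/3 = 16, F = 4 + 6 = 10.

6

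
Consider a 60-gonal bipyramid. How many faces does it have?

120

A bipyramid over an n-gon has 2n triangular faces and n + 2 vertices: V = 60 + 2 = 62, E = 3·60 = 180, F = 2·60 = 120.
Check: V − E + F = 62 − 180 + 120 = 2.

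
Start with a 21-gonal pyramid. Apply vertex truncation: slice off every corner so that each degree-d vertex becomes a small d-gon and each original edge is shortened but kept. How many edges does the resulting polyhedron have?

126

The base solid has V = 22, E = 42, F = 22.
Truncation replaces each original edge-end by a new vertex, so V′ = 2E = 84.
Each original edge survives, and each old vertex of degree d contributes d new edges; summing degrees gives Σd = 2E, so E′ = E + 2E = 3E = 126.
Each original face survives and each original vertex becomes one new face: F′ = F + V = 44.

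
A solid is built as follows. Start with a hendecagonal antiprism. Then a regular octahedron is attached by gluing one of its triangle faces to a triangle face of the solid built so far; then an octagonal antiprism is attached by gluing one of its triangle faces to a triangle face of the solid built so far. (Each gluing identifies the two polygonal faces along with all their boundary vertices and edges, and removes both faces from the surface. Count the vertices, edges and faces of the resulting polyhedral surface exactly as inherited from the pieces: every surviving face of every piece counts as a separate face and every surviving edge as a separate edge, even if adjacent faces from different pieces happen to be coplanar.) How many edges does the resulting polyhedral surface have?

82

A hendecagonal antiprism: V=22, E=44, F=24.
Attach a regular octahedron (V=6, E=12, F=8) along a 3-gon: merge 3 vertices and 3 edges, delete both glued faces → V=25, E=53, F=30.
Attach an octagonal antiprism (V=16, E=32, F=18) along a 3-gon: merge 3 vertices and 3 edges, delete both glued faces → V=38, E=82, F=46.
Check: V − E + F = 38 − 82 + 46 = 2.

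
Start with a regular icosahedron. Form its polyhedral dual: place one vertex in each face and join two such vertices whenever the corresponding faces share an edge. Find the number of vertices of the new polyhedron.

20

The base solid has V = 12, E = 30, F = 20.
The dual swaps V and F and preserves E: V′ = F = 20, E′ = E = 30, F′ = V = 12.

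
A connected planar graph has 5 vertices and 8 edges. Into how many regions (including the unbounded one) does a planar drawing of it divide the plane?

5

Euler's formula for a connected plane graph: V − E + F = 2, so F = 2 − 5 + 8 = 5.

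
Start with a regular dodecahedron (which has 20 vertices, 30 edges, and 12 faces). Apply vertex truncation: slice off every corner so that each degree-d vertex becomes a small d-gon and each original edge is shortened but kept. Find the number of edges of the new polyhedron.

Truncation replaces each original edge-end by a new vertex, so V′ = 2E = 60.
Each original edge survives, and each old vertex of degree d contributes d new edges; summing degrees gives Σd = 2E, so E′ = E + 2E = 3E = 90.
Each original face survives and each original vertex becomes one new face: F′ = F + V = 32.

90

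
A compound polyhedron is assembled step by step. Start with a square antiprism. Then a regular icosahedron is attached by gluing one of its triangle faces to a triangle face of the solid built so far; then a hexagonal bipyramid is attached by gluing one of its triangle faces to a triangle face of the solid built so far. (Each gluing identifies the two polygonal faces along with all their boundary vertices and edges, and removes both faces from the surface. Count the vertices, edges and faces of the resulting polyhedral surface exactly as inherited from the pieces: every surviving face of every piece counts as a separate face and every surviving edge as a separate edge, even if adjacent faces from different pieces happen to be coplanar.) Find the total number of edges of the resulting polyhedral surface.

A square antiprism: V=8, E=16, F=10.
Attach a regular icosahedron (V=12, E=30, F=20) along a 3-gon: merge 3 vertices and 3 edges, delete both glued faces → V=17, E=43, F=28.
Attach a hexagonal bipyramid (V=8, E=18, F=12) along a 3-gon: merge 3 vertices and 3 edges, delete both glued faces → V=22, E=58, F=38.
Check: V − E + F = 22 − 58 + 38 = 2.

58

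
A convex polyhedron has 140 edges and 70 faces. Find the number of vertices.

72

Here V − E + F = 2.
V = 2 + E − F = 2 + 140 − 70 = 72.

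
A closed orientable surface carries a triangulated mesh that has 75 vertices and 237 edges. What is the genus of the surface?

3

Every face is a triangle and each edge borders two faces, so 3F = 2·237, giving F = 158.
χ = V − E + F = 75 − 237 + 158 = -4.
For a closed orientable surface χ = 2 − 2g, so g = (2 − (-4))/2 = 3.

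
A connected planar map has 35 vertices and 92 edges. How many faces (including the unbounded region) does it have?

Euler's formula for a connected plane graph: V − E + F = 2, so F = 2 − 35 + 92 = 59.

59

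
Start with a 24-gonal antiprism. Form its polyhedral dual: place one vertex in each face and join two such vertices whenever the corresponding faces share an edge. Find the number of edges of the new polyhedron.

96

The base solid has V = 48, E = 96, F = 50.
The dual swaps V and F and preserves E: V′ = F = 50, E′ = E = 96, F′ = V = 48.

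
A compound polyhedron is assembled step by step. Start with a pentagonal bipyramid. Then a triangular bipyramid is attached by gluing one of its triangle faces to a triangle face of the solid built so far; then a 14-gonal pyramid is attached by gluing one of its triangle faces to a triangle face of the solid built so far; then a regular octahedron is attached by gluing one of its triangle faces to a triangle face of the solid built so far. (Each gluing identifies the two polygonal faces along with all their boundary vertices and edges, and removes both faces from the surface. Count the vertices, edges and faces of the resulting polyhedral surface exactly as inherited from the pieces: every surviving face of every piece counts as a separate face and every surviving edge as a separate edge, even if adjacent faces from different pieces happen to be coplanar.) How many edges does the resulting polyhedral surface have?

A pentagonal bipyramid: V=7, E=15, F=10.
Attach a triangular bipyramid (V=5, E=9, F=6) along a 3-gon: merge 3 vertices and 3 edges, delete both glued faces → V=9, E=21, F=14.
Attach a 14-gonal pyramid (V=15, E=28, F=15) along a 3-gon: merge 3 vertices and 3 edges, delete both glued faces → V=21, E=46, F=27.
Attach a regular octahedron (V=6, E=12, F=8) along a 3-gon: merge 3 vertices and 3 edges, delete both glued faces → V=24, E=55, F=33.
Check: V − E + F = 24 − 55 + 33 = 2.

55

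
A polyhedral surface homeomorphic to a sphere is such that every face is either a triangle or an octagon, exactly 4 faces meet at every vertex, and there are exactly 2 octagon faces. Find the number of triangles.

16

Let x be the number of triangles; then F = 2 + x.
Edge–face incidences: 2E = 8·2 + 3·x = 16 + 3x.
Every vertex has degree 4, so 4V = 2E.
Euler: V − E + F = 2 ⇒ (2E)/4 − E + (2 + x) = 2.
Multiply by 8: 2·(2E) − 4·(2E) + 8·(2 + x) = 16, i.e. 16 + 8x − 2·(16 + 3x) = 16.
Collecting terms: 2x − 16 = 16, so 2x = 32, so x = 16.
Then 2E = 16 + 3·16 = 64, so E = 32, V = 2E/4 = 16, F = 2 + 16 = 18.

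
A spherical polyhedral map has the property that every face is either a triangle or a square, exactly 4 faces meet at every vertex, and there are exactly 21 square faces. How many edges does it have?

Let x be the number of triangles; then F = 21 + x.
Edge–face incidences: 2E = 4·21 + 3·x = 84 + 3x.
Every vertex has degree 4, so 4V = 2E.
Euler: V − E + F = 2 ⇒ (2E)/4 − E + (21 + x) = 2.
Multiply by 8: 2·(2E) − 4·(2E) + 8·(21 + x) = 16, i.e. 168 + 8x − 2·(84 + 3x) = 16.
Collecting terms: 2x = 16, so x = 8.
Then 2E = 84 + 3·8 = 108, so E = 54, V = 2E/4 = 27, F = 21 + 8 = 29.

54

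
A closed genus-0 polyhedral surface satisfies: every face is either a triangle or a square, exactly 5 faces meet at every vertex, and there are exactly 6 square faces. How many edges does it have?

60

Let x be the number of triangles; then F = 6 + x.
Edge–face incidences: 2E = 4·6 + 3·x = 24 + 3x.
Every vertex has degree 5, so 5V = 2E.
Euler: V − E + F = 2 ⇒ (2E)/5 − E + (6 + x) = 2.
Multiply by 10: 2·(2E) − 5·(2E) + 10·(6 + x) = 20, i.e. 60 + 10x − 3·(24 + 3x) = 20.
Collecting terms: x − 12 = 20, so x = 32.
Then 2E = 24 + 3·32 = 120, so E = 60, V = 2E/5 = 24, F = 6 + 32 = 38.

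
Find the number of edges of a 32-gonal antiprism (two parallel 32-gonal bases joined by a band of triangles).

128

An antiprism on an n-gon has two n-gon caps and 2n triangles: V = 2·32 = 64, E = 4·32 = 128, F = 2·32 + 2 = 66.
Check: V − E + F = 64 − 128 + 66 = 2.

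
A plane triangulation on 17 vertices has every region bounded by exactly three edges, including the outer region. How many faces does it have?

In a plane triangulation 3F = 2E and V − E + F = 2, so F = 2V − 4 = 2·17 − 4 = 30.

30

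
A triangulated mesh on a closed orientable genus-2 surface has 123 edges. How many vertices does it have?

39

χ = 2 − 2·2 = -2, and every face is a triangle so 3F = 2E.
F = 2E/3 = 82. Then V = -2 + E − F = -2 + 123 − 82 = 39.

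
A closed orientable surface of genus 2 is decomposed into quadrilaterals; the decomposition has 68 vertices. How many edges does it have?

140

χ = 2 − 2·2 = -2, and every face is a square so 4F = 2E.
V − E + F = -2 with E = 4F/2 gives 68 − (4/2 − 1)·F = -2, so F = 70 and E = 140.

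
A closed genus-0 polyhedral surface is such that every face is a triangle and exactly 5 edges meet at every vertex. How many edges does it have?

Each face has 3 edges and each edge borders two faces, so 2E = 3F.
Each vertex has degree 5, so 5V = 2E and hence V = 3F/5.
Euler: V − E + F = 2 ⇒ (3F/5) − (3F/2) + F = 2.
Multiply by 10: (6 − 15 + 10)F = 20, i.e. 1F = 20.
So F = 20, E = 3·20/2 = 30, V = 3·20/5 = 12.

30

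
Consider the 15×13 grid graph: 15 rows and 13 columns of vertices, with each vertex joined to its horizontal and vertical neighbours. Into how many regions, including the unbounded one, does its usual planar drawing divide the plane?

The grid has V = 15·13 = 195 vertices and E = 15·12 + 13·14 = 362 edges.
F = 2 − V + E = 2 − 195 + 362 = 169.

169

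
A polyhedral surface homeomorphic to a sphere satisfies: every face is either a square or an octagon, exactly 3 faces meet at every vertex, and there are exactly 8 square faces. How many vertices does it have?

Let x be the number of octagons; then F = 8 + x.
Edge–face incidences: 2E = 4·8 + 8·x = 32 + 8x.
Every vertex has degree 3, so 3V = 2E.
Euler: V − E + F = 2 ⇒ (2E)/3 − E + (8 + x) = 2.
Multiply by 6: 2·(2E) − 3·(2E) + 6·(8 + x) = 12, i.e. 48 + 6x − (32 + 8x) = 12.
Collecting terms: −2x + 16 = 12, so −2x = −4, so x = 2.
Then 2E = 32 + 8·2 = 48, so E = 24, V = 2E/3 = 16, F = 8 + 2 = 10.

16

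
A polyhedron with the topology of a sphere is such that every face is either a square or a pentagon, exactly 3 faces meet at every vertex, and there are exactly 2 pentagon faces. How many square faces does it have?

Let x be the number of squares; then F = 2 + x.
Edge–face incidences: 2E = 5·2 + 4·x = 10 + 4x.
Every vertex has degree 3, so 3V = 2E.
Euler: V − E + F = 2 ⇒ (2E)/3 − E + (2 + x) = 2.
Multiply by 6: 2·(2E) − 3·(2E) + 6·(2 + x) = 12, i.e. 12 + 6x − (10 + 4x) = 12.
Collecting terms: 2x + 2 = 12, so 2x = 10, so x = 5.
Then 2E = 10 + 4·5 = 30, so E = 15, V = 2E/3 = 10, F = 2 + 5 = 7.

5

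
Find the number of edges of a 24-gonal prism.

A prism on an n-gon has two n-gon bases and n rectangular sides: V = 2·24 = 48, E = 3·24 = 72, F = 24 + 2 = 26.

72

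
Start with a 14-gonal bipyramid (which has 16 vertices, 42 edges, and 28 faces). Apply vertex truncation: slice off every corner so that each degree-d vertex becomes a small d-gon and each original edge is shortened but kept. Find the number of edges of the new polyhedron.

Truncation replaces each original edge-end by a new vertex, so V′ = 2E = 84.
Each original edge survives, and each old vertex of degree d contributes d new edges; summing degrees gives Σd = 2E, so E′ = E + 2E = 3E = 126.
Each original face survives and each original vertex becomes one new face: F′ = F + V = 44.

126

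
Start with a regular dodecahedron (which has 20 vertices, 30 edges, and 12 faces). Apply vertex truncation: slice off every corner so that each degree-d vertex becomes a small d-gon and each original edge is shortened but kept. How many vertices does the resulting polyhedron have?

60

Truncation replaces each original edge-end by a new vertex, so V′ = 2E = 60.
Each original edge survives, and each old vertex of degree d contributes d new edges; summing degrees gives Σd = 2E, so E′ = E + 2E = 3E = 90.
Each original face survives and each original vertex becomes one new face: F′ = F + V = 32.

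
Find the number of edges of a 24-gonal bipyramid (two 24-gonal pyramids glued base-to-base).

72

A bipyramid over an n-gon has 2n triangular faces and n + 2 vertices: V = 24 + 2 = 26, E = 3·24 = 72, F = 2·24 = 48.
Check: V − E + F = 26 − 72 + 48 = 2.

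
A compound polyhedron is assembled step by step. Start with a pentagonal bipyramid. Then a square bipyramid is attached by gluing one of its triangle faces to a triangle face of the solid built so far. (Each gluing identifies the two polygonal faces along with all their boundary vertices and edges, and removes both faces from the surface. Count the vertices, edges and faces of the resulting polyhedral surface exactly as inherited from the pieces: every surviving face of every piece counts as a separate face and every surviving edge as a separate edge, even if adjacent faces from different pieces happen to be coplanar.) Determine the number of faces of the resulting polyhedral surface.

16

A pentagonal bipyramid: V=7, E=15, F=10.
Attach a square bipyramid (V=6, E=12, F=8) along a 3-gon: merge 3 vertices and 3 edges, delete both glued faces → V=10, E=24, F=16.
Check: V − E + F = 10 − 24 + 16 = 2.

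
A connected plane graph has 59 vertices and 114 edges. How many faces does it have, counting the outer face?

57

Euler's formula for a connected plane graph: V − E + F = 2, so F = 2 − 59 + 114 = 57.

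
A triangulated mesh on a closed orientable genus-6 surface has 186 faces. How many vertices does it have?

83

χ = 2 − 2·6 = -10, and every face is a triangle so 3F = 2E.
E = 3·186/2 = 279. Then V = -10 + E − F = -10 + 279 − 186 = 83.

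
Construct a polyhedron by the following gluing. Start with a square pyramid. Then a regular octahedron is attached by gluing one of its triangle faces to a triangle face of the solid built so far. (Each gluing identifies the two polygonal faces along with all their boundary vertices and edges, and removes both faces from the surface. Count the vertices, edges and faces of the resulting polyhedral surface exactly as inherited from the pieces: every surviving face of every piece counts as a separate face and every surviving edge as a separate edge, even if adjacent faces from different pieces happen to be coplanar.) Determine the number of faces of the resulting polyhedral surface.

11

A square pyramid: V=5, E=8, F=5.
Attach a regular octahedron (V=6, E=12, F=8) along a 3-gon: merge 3 vertices and 3 edges, delete both glued faces → V=8, E=17, F=11.
Check: V − E + F = 8 − 17 + 11 = 2.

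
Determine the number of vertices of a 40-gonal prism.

80

A prism on an n-gon has two n-gon bases and n rectangular sides: V = 2·40 = 80, E = 3·40 = 120, F = 40 + 2 = 42.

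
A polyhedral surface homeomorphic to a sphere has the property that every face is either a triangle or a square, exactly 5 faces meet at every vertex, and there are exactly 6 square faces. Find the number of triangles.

Let x be the number of triangles; then F = 6 + x.
Edge–face incidences: 2E = 4·6 + 3·x = 24 + 3x.
Every vertex has degree 5, so 5V = 2E.
Euler: V − E + F = 2 ⇒ (2E)/5 − E + (6 + x) = 2.
Multiply by 10: 2·(2E) − 5·(2E) + 10·(6 + x) = 20, i.e. 60 + 10x − 3·(24 + 3x) = 20.
Collecting terms: x − 12 = 20, so x = 32.
Then 2E = 24 + 3·32 = 120, so E = 60, V = 2E/5 = 24, F = 6 + 32 = 38.

32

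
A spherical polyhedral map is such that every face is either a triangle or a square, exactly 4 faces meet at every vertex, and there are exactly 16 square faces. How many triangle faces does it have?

8

Let x be the number of triangles; then F = 16 + x.
Edge–face incidences: 2E = 4·16 + 3·x = 64 + 3x.
Every vertex has degree 4, so 4V = 2E.
Euler: V − E + F = 2 ⇒ (2E)/4 − E + (16 + x) = 2.
Multiply by 8: 2·(2E) − 4·(2E) + 8·(16 + x) = 16, i.e. 128 + 8x − 2·(64 + 3x) = 16.
Collecting terms: 2x = 16, so x = 8.
Then 2E = 64 + 3·8 = 88, so E = 44, V = 2E/4 = 22, F = 16 + 8 = 24.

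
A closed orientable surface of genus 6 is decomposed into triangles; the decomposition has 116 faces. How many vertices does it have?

48

χ = 2 − 2·6 = -10, and every face is a triangle so 3F = 2E.
E = 3·116/2 = 174. Then V = -10 + E − F = -10 + 174 − 116 = 48.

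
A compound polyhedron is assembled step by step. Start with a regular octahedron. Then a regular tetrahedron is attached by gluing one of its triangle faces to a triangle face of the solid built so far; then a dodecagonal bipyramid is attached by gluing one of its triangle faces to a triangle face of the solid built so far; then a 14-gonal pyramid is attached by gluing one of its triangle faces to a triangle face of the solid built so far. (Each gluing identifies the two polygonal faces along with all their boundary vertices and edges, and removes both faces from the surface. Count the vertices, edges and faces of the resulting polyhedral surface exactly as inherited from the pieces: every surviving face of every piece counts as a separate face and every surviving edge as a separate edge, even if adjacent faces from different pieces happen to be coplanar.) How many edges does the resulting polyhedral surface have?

A regular octahedron: V=6, E=12, F=8.
Attach a regular tetrahedron (V=4, E=6, F=4) along a 3-gon: merge 3 vertices and 3 edges, delete both glued faces → V=7, E=15, F=10.
Attach a dodecagonal bipyramid (V=14, E=36, F=24) along a 3-gon: merge 3 vertices and 3 edges, delete both glued faces → V=18, E=48, F=32.
Attach a 14-gonal pyramid (V=15, E=28, F=15) along a 3-gon: merge 3 vertices and 3 edges, delete both glued faces → V=30, E=73, F=45.
Check: V − E + F = 30 − 73 + 45 = 2.

73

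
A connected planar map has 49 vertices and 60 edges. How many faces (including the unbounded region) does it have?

13

Euler's formula for a connected plane graph: V − E + F = 2, so F = 2 − 49 + 60 = 13.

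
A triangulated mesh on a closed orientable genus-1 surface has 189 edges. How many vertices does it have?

63

χ = 2 − 2·1 = 0, and every face is a triangle so 3F = 2E.
F = 2E/3 = 126. Then V = 0 + E − F = 0 + 189 − 126 = 63.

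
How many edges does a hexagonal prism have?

18

A prism on an n-gon has two n-gon bases and n rectangular sides: V = 2·6 = 12, E = 3·6 = 18, F = 6 + 2 = 8.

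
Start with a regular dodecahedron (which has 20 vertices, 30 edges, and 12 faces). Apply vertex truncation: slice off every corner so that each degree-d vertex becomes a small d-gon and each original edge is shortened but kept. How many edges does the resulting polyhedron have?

90

Truncation replaces each original edge-end by a new vertex, so V′ = 2E = 60.
Each original edge survives, and each old vertex of degree d contributes d new edges; summing degrees gives Σd = 2E, so E′ = E + 2E = 3E = 90.
Each original face survives and each original vertex becomes one new face: F′ = F + V = 32.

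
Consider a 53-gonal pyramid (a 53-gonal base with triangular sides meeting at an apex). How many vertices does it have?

54

A pyramid on an n-gon base has one n-gon and n triangles: V = 53 + 1 = 54, E = 2·53 = 106, F = 53 + 1 = 54.
Check: V − E + F = 54 − 106 + 54 = 2.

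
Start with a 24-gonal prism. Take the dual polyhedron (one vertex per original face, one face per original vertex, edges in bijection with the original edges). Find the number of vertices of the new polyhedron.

26

The base solid has V = 48, E = 72, F = 26.
The dual swaps V and F and preserves E: V′ = F = 26, E′ = E = 72, F′ = V = 48.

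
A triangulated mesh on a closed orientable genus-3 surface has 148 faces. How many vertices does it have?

χ = 2 − 2·3 = -4, and every face is a triangle so 3F = 2E.
E = 3·148/2 = 222. Then V = -4 + E − F = -4 + 222 − 148 = 70.

70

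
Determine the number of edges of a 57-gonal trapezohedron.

228

The n-trapezohedron (dual of the n-antiprism) has V = 2·57 + 2 = 116, E = 4·57 = 228, F = 2·57 = 114.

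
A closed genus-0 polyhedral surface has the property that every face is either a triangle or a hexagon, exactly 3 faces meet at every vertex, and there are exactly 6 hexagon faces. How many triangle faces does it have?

Let x be the number of triangles; then F = 6 + x.
Edge–face incidences: 2E = 6·6 + 3·x = 36 + 3x.
Every vertex has degree 3, so 3V = 2E.
Euler: V − E + F = 2 ⇒ (2E)/3 − E + (6 + x) = 2.
Multiply by 6: 2·(2E) − 3·(2E) + 6·(6 + x) = 12, i.e. 36 + 6x − (36 + 3x) = 12.
Collecting terms: 3x = 12, so x = 4.
Then 2E = 36 + 3·4 = 48, so E = 24, V = 2E/3 = 16, F = 6 + 4 = 10.

4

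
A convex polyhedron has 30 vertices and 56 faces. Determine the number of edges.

84

Here V − E + F = 2.
E = V + F − (2) = 30 + 56 − (2) = 84.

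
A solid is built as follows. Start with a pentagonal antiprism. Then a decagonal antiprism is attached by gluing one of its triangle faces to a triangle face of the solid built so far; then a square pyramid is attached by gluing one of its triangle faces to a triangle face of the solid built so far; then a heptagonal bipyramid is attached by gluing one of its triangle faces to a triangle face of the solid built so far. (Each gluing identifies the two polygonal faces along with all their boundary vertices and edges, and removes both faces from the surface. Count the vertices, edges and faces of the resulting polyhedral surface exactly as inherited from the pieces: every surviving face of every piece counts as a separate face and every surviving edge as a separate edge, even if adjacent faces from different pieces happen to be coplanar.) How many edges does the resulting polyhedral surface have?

A pentagonal antiprism: V=10, E=20, F=12.
Attach a decagonal antiprism (V=20, E=40, F=22) along a 3-gon: merge 3 vertices and 3 edges, delete both glued faces → V=27, E=57, F=32.
Attach a square pyramid (V=5, E=8, F=5) along a 3-gon: merge 3 vertices and 3 edges, delete both glued faces → V=29, E=62, F=35.
Attach a heptagonal bipyramid (V=9, E=21, F=14) along a 3-gon: merge 3 vertices and 3 edges, delete both glued faces → V=35, E=80, F=47.
Check: V − E + F = 35 − 80 + 47 = 2.

80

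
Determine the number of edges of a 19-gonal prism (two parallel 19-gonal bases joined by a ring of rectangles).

A prism on an n-gon has two n-gon bases and n rectangular sides: V = 2·19 = 38, E = 3·19 = 57, F = 19 + 2 = 21.

57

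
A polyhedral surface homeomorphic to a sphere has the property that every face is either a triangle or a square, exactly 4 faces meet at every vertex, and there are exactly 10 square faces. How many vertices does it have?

16

Let x be the number of triangles; then F = 10 + x.
Edge–face incidences: 2E = 4·10 + 3·x = 40 + 3x.
Every vertex has degree 4, so 4V = 2E.
Euler: V − E + F = 2 ⇒ (2E)/4 − E + (10 + x) = 2.
Multiply by 8: 2·(2E) − 4·(2E) + 8·(10 + x) = 16, i.e. 80 + 8x − 2·(40 + 3x) = 16.
Collecting terms: 2x = 16, so x = 8.
Then 2E = 40 + 3·8 = 64, so E = 32, V = 2E/4 = 16, F = 10 + 8 = 18.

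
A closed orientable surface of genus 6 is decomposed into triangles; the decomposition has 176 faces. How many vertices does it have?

χ = 2 − 2·6 = -10, and every face is a triangle so 3F = 2E.
E = 3·176/2 = 264. Then V = -10 + E − F = -10 + 264 − 176 = 78.

78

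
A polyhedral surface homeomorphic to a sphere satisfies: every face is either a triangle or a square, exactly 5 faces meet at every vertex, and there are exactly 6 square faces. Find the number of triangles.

32

Let x be the number of triangles; then F = 6 + x.
Edge–face incidences: 2E = 4·6 + 3·x = 24 + 3x.
Every vertex has degree 5, so 5V = 2E.
Euler: V − E + F = 2 ⇒ (2E)/5 − E + (6 + x) = 2.
Multiply by 10: 2·(2E) − 5·(2E) + 10·(6 + x) = 20, i.e. 60 + 10x − 3·(24 + 3x) = 20.
Collecting terms: x − 12 = 20, so x = 32.
Then 2E = 24 + 3·32 = 120, so E = 60, V = 2E/5 = 24, F = 6 + 32 = 38.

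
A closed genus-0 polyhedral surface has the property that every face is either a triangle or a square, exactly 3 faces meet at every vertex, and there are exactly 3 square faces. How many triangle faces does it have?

2

Let x be the number of triangles; then F = 3 + x.
Edge–face incidences: 2E = 4·3 + 3·x = 12 + 3x.
Every vertex has degree 3, so 3V = 2E.
Euler: V − E + F = 2 ⇒ (2E)/3 − E + (3 + x) = 2.
Multiply by 6: 2·(2E) − 3·(2E) + 6·(3 + x) = 12, i.e. 18 + 6x − (12 + 3x) = 12.
Collecting terms: 3x + 6 = 12, so 3x = 6, so x = 2.
Then 2E = 12 + 3·2 = 18, so E = 9, V = 2E/3 = 6, F = 3 + 2 = 5.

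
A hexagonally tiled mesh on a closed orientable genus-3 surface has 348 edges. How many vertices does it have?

χ = 2 − 2·3 = -4, and every face is a hexagon so 6F = 2E.
F = 2E/6 = 116. Then V = -4 + E − F = -4 + 348 − 116 = 228.

228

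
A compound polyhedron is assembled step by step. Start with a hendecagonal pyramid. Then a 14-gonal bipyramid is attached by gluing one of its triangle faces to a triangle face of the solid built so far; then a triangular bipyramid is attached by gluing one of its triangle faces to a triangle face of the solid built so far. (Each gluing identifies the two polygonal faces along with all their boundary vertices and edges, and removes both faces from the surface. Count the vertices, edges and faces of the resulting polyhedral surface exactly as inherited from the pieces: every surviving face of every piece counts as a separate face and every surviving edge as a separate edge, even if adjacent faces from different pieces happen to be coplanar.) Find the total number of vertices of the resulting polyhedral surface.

A hendecagonal pyramid: V=12, E=22, F=12.
Attach a 14-gonal bipyramid (V=16, E=42, F=28) along a 3-gon: merge 3 vertices and 3 edges, delete both glued faces → V=25, E=61, F=38.
Attach a triangular bipyramid (V=5, E=9, F=6) along a 3-gon: merge 3 vertices and 3 edges, delete both glued faces → V=27, E=67, F=42.
Check: V − E + F = 27 − 67 + 42 = 2.

27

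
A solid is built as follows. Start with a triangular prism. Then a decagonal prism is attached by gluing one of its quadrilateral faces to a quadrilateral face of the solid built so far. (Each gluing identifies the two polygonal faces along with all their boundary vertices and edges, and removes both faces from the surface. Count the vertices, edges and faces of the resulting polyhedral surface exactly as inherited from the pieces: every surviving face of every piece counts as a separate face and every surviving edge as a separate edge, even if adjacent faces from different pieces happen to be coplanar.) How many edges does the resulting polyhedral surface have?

A triangular prism: V=6, E=9, F=5.
Attach a decagonal prism (V=20, E=30, F=12) along a 4-gon: merge 4 vertices and 4 edges, delete both glued faces → V=22, E=35, F=15.
Check: V − E + F = 22 − 35 + 15 = 2.

35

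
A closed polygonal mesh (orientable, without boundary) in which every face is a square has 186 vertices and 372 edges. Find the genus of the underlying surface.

Every face is a square and each edge borders two faces, so 4F = 2·372, giving F = 186.
χ = V − E + F = 186 − 372 + 186 = 0.
For a closed orientable surface χ = 2 − 2g, so g = (2 − (0))/2 = 1.

1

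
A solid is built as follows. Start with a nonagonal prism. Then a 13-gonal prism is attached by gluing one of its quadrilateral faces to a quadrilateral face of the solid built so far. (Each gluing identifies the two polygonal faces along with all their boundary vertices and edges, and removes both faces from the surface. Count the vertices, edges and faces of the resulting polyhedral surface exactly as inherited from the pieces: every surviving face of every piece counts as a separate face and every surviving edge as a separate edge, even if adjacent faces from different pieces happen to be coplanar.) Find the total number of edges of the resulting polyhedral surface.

62

A nonagonal prism: V=18, E=27, F=11.
Attach a 13-gonal prism (V=26, E=39, F=15) along a 4-gon: merge 4 vertices and 4 edges, delete both glued faces → V=40, E=62, F=24.
Check: V − E + F = 40 − 62 + 24 = 2.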